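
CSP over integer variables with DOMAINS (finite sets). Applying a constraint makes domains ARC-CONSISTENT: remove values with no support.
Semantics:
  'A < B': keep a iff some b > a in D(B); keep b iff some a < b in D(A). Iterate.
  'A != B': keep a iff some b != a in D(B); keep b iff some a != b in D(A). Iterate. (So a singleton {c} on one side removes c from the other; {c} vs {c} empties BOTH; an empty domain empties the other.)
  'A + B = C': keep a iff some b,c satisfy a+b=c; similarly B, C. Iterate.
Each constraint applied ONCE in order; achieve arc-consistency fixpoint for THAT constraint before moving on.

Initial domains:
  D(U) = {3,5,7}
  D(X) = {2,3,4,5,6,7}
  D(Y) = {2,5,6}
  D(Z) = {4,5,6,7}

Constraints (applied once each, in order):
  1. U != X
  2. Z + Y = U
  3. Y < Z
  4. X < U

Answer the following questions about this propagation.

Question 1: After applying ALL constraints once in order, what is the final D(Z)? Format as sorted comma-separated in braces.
Constraint 1 (U != X) on D(U)={3,5,7} D(X)={2,3,4,5,6,7}: no change
Constraint 2 (Z + Y = U) on D(Z)={4,5,6,7} D(Y)={2,5,6} D(U)={3,5,7}: Z {4,5,6,7}->{5}; Y {2,5,6}->{2}; U {3,5,7}->{7}
Constraint 3 (Y < Z) on D(Y)={2} D(Z)={5}: no change
Constraint 4 (X < U) on D(X)={2,3,4,5,6,7} D(U)={7}: X {2,3,4,5,6,7}->{2,3,4,5,6}
So after all 4 constraints: D(Z) = {5}

Answer: {5}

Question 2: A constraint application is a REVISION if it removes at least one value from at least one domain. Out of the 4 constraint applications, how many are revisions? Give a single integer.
Constraint 1 (U != X) on D(U)={3,5,7} D(X)={2,3,4,5,6,7}: no change => not a revision
Constraint 2 (Z + Y = U) on D(Z)={4,5,6,7} D(Y)={2,5,6} D(U)={3,5,7}: Z {4,5,6,7}->{5}; Y {2,5,6}->{2}; U {3,5,7}->{7} => REVISION
Constraint 3 (Y < Z) on D(Y)={2} D(Z)={5}: no change => not a revision
Constraint 4 (X < U) on D(X)={2,3,4,5,6,7} D(U)={7}: X {2,3,4,5,6,7}->{2,3,4,5,6} => REVISION
Total revisions = 2

Answer: 2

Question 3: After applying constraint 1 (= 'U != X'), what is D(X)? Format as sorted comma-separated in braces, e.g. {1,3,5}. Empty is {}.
Constraint 1 (U != X) on D(U)={3,5,7} D(X)={2,3,4,5,6,7}: no change
So after constraint 1: D(X) = {2,3,4,5,6,7}

Answer: {2,3,4,5,6,7}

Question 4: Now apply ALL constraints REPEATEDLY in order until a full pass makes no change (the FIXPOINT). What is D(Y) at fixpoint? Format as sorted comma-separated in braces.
pass 0 (initial): D(Y)={2,5,6}
pass 1: U {3,5,7}->{7}; X {2,3,4,5,6,7}->{2,3,4,5,6}; Y {2,5,6}->{2}; Z {4,5,6,7}->{5}
pass 2: no change
Fixpoint after 2 passes: D(Y) = {2}

Answer: {2}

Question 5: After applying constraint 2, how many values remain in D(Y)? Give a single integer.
Constraint 1 (U != X) on D(U)={3,5,7} D(X)={2,3,4,5,6,7}: no change
Constraint 2 (Z + Y = U) on D(Z)={4,5,6,7} D(Y)={2,5,6} D(U)={3,5,7}: Z {4,5,6,7}->{5}; Y {2,5,6}->{2}; U {3,5,7}->{7}
So after constraint 2: D(Y)={2}, size = 1

Answer: 1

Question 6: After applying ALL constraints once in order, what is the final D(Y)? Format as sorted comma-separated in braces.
Constraint 1 (U != X) on D(U)={3,5,7} D(X)={2,3,4,5,6,7}: no change
Constraint 2 (Z + Y = U) on D(Z)={4,5,6,7} D(Y)={2,5,6} D(U)={3,5,7}: Z {4,5,6,7}->{5}; Y {2,5,6}->{2}; U {3,5,7}->{7}
Constraint 3 (Y < Z) on D(Y)={2} D(Z)={5}: no change
Constraint 4 (X < U) on D(X)={2,3,4,5,6,7} D(U)={7}: X {2,3,4,5,6,7}->{2,3,4,5,6}
So after all 4 constraints: D(Y) = {2}

Answer: {2}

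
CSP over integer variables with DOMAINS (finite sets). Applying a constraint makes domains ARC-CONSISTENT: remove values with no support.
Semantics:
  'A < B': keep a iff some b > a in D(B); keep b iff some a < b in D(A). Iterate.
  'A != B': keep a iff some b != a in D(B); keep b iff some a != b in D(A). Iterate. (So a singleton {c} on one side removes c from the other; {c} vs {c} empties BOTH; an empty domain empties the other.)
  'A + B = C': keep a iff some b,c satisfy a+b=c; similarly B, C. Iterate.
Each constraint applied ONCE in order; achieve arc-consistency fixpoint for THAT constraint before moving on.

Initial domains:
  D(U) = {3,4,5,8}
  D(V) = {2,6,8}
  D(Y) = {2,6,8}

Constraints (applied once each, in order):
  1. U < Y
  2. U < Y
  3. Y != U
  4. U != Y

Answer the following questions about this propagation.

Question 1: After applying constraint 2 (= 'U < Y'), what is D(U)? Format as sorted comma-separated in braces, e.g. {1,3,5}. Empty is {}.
Constraint 1 (U < Y) on D(U)={3,4,5,8} D(Y)={2,6,8}: U {3,4,5,8}->{3,4,5}; Y {2,6,8}->{6,8}
Constraint 2 (U < Y) on D(U)={3,4,5} D(Y)={6,8}: no change
So after constraint 2: D(U) = {3,4,5}

Answer: {3,4,5}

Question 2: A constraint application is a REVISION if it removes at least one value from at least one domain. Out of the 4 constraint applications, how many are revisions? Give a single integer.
Constraint 1 (U < Y) on D(U)={3,4,5,8} D(Y)={2,6,8}: U {3,4,5,8}->{3,4,5}; Y {2,6,8}->{6,8} => REVISION
Constraint 2 (U < Y) on D(U)={3,4,5} D(Y)={6,8}: no change => not a revision
Constraint 3 (Y != U) on D(Y)={6,8} D(U)={3,4,5}: no change => not a revision
Constraint 4 (U != Y) on D(U)={3,4,5} D(Y)={6,8}: no change => not a revision
Total revisions = 1

Answer: 1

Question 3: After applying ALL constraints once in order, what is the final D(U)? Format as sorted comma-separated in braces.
Answer: {3,4,5}

Derivation:
Constraint 1 (U < Y) on D(U)={3,4,5,8} D(Y)={2,6,8}: U {3,4,5,8}->{3,4,5}; Y {2,6,8}->{6,8}
Constraint 2 (U < Y) on D(U)={3,4,5} D(Y)={6,8}: no change
Constraint 3 (Y != U) on D(Y)={6,8} D(U)={3,4,5}: no change
Constraint 4 (U != Y) on D(U)={3,4,5} D(Y)={6,8}: no change
So after all 4 constraints: D(U) = {3,4,5}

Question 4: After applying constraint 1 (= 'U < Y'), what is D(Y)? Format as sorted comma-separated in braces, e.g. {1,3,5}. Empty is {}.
Answer: {6,8}

Derivation:
Constraint 1 (U < Y) on D(U)={3,4,5,8} D(Y)={2,6,8}: U {3,4,5,8}->{3,4,5}; Y {2,6,8}->{6,8}
So after constraint 1: D(Y) = {6,8}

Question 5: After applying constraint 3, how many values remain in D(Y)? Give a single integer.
Answer: 2

Derivation:
Constraint 1 (U < Y) on D(U)={3,4,5,8} D(Y)={2,6,8}: U {3,4,5,8}->{3,4,5}; Y {2,6,8}->{6,8}
Constraint 2 (U < Y) on D(U)={3,4,5} D(Y)={6,8}: no change
Constraint 3 (Y != U) on D(Y)={6,8} D(U)={3,4,5}: no change
So after constraint 3: D(Y)={6,8}, size = 2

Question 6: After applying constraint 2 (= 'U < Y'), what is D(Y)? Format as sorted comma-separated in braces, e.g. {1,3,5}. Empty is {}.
Answer: {6,8}

Derivation:
Constraint 1 (U < Y) on D(U)={3,4,5,8} D(Y)={2,6,8}: U {3,4,5,8}->{3,4,5}; Y {2,6,8}->{6,8}
Constraint 2 (U < Y) on D(U)={3,4,5} D(Y)={6,8}: no change
So after constraint 2: D(Y) = {6,8}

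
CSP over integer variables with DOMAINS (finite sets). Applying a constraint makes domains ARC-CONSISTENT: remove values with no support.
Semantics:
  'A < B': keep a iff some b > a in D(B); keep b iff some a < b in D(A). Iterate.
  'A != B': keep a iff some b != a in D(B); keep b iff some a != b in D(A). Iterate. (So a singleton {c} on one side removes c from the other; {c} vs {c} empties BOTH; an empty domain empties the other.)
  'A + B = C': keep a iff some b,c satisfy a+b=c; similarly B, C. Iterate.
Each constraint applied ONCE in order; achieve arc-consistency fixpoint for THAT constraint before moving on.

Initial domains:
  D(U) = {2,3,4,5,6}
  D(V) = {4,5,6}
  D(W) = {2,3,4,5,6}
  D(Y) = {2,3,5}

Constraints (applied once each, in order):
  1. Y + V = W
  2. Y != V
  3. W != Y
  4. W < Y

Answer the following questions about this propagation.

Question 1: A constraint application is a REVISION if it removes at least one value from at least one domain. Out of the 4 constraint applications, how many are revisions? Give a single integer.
Constraint 1 (Y + V = W) on D(Y)={2,3,5} D(V)={4,5,6} D(W)={2,3,4,5,6}: Y {2,3,5}->{2}; V {4,5,6}->{4}; W {2,3,4,5,6}->{6} => REVISION
Constraint 2 (Y != V) on D(Y)={2} D(V)={4}: no change => not a revision
Constraint 3 (W != Y) on D(W)={6} D(Y)={2}: no change => not a revision
Constraint 4 (W < Y) on D(W)={6} D(Y)={2}: W {6}->{}; Y {2}->{} => REVISION
Total revisions = 2

Answer: 2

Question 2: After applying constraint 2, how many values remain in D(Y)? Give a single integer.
Answer: 1

Derivation:
Constraint 1 (Y + V = W) on D(Y)={2,3,5} D(V)={4,5,6} D(W)={2,3,4,5,6}: Y {2,3,5}->{2}; V {4,5,6}->{4}; W {2,3,4,5,6}->{6}
Constraint 2 (Y != V) on D(Y)={2} D(V)={4}: no change
So after constraint 2: D(Y)={2}, size = 1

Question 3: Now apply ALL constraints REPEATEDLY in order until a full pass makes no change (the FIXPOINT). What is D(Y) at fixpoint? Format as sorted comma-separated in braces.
Answer: {}

Derivation:
pass 0 (initial): D(Y)={2,3,5}
pass 1: V {4,5,6}->{4}; W {2,3,4,5,6}->{}; Y {2,3,5}->{}
pass 2: V {4}->{}
pass 3: no change
Fixpoint after 3 passes: D(Y) = {}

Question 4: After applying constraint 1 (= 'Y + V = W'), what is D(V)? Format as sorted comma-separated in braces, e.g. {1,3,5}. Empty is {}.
Answer: {4}

Derivation:
Constraint 1 (Y + V = W) on D(Y)={2,3,5} D(V)={4,5,6} D(W)={2,3,4,5,6}: Y {2,3,5}->{2}; V {4,5,6}->{4}; W {2,3,4,5,6}->{6}
So after constraint 1: D(V) = {4}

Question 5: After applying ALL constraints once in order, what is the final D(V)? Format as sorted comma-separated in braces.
Answer: {4}

Derivation:
Constraint 1 (Y + V = W) on D(Y)={2,3,5} D(V)={4,5,6} D(W)={2,3,4,5,6}: Y {2,3,5}->{2}; V {4,5,6}->{4}; W {2,3,4,5,6}->{6}
Constraint 2 (Y != V) on D(Y)={2} D(V)={4}: no change
Constraint 3 (W != Y) on D(W)={6} D(Y)={2}: no change
Constraint 4 (W < Y) on D(W)={6} D(Y)={2}: W {6}->{}; Y {2}->{}
So after all 4 constraints: D(V) = {4}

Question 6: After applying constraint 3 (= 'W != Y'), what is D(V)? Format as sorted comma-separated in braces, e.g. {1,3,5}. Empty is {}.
Answer: {4}

Derivation:
Constraint 1 (Y + V = W) on D(Y)={2,3,5} D(V)={4,5,6} D(W)={2,3,4,5,6}: Y {2,3,5}->{2}; V {4,5,6}->{4}; W {2,3,4,5,6}->{6}
Constraint 2 (Y != V) on D(Y)={2} D(V)={4}: no change
Constraint 3 (W != Y) on D(W)={6} D(Y)={2}: no change
So after constraint 3: D(V) = {4}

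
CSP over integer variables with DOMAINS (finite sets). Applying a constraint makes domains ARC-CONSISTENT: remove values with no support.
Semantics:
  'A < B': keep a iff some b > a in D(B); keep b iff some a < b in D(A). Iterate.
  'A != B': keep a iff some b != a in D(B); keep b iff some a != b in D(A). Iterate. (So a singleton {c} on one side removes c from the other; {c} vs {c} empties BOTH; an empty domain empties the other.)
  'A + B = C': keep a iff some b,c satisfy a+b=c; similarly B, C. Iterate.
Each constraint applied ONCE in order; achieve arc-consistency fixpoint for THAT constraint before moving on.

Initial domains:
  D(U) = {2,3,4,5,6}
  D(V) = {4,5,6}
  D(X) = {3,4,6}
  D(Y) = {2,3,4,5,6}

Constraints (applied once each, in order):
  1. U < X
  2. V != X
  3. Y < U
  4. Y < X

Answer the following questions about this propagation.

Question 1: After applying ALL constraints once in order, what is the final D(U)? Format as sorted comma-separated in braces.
Answer: {3,4,5}

Derivation:
Constraint 1 (U < X) on D(U)={2,3,4,5,6} D(X)={3,4,6}: U {2,3,4,5,6}->{2,3,4,5}
Constraint 2 (V != X) on D(V)={4,5,6} D(X)={3,4,6}: no change
Constraint 3 (Y < U) on D(Y)={2,3,4,5,6} D(U)={2,3,4,5}: Y {2,3,4,5,6}->{2,3,4}; U {2,3,4,5}->{3,4,5}
Constraint 4 (Y < X) on D(Y)={2,3,4} D(X)={3,4,6}: no change
So after all 4 constraints: D(U) = {3,4,5}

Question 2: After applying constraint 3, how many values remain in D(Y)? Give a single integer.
Constraint 1 (U < X) on D(U)={2,3,4,5,6} D(X)={3,4,6}: U {2,3,4,5,6}->{2,3,4,5}
Constraint 2 (V != X) on D(V)={4,5,6} D(X)={3,4,6}: no change
Constraint 3 (Y < U) on D(Y)={2,3,4,5,6} D(U)={2,3,4,5}: Y {2,3,4,5,6}->{2,3,4}; U {2,3,4,5}->{3,4,5}
So after constraint 3: D(Y)={2,3,4}, size = 3

Answer: 3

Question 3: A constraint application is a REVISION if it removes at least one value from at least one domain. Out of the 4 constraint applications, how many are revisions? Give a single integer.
Answer: 2

Derivation:
Constraint 1 (U < X) on D(U)={2,3,4,5,6} D(X)={3,4,6}: U {2,3,4,5,6}->{2,3,4,5} => REVISION
Constraint 2 (V != X) on D(V)={4,5,6} D(X)={3,4,6}: no change => not a revision
Constraint 3 (Y < U) on D(Y)={2,3,4,5,6} D(U)={2,3,4,5}: Y {2,3,4,5,6}->{2,3,4}; U {2,3,4,5}->{3,4,5} => REVISION
Constraint 4 (Y < X) on D(Y)={2,3,4} D(X)={3,4,6}: no change => not a revision
Total revisions = 2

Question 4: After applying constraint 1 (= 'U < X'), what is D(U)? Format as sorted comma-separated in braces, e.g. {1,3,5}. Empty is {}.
Answer: {2,3,4,5}

Derivation:
Constraint 1 (U < X) on D(U)={2,3,4,5,6} D(X)={3,4,6}: U {2,3,4,5,6}->{2,3,4,5}
So after constraint 1: D(U) = {2,3,4,5}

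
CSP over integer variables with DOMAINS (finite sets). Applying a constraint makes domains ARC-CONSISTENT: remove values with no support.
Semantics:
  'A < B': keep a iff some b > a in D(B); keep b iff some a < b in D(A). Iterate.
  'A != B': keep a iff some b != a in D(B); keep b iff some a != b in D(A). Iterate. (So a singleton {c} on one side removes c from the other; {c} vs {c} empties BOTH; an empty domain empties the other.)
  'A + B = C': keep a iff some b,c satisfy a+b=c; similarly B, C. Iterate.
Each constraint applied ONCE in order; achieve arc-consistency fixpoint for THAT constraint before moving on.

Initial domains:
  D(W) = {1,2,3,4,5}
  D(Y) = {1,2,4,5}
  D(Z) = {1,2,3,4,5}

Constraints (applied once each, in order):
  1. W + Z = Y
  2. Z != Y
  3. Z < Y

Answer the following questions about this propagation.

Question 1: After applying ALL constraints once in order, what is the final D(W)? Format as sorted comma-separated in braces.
Constraint 1 (W + Z = Y) on D(W)={1,2,3,4,5} D(Z)={1,2,3,4,5} D(Y)={1,2,4,5}: W {1,2,3,4,5}->{1,2,3,4}; Z {1,2,3,4,5}->{1,2,3,4}; Y {1,2,4,5}->{2,4,5}
Constraint 2 (Z != Y) on D(Z)={1,2,3,4} D(Y)={2,4,5}: no change
Constraint 3 (Z < Y) on D(Z)={1,2,3,4} D(Y)={2,4,5}: no change
So after all 3 constraints: D(W) = {1,2,3,4}

Answer: {1,2,3,4}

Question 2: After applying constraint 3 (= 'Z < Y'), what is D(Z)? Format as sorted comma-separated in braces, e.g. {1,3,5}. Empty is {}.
Constraint 1 (W + Z = Y) on D(W)={1,2,3,4,5} D(Z)={1,2,3,4,5} D(Y)={1,2,4,5}: W {1,2,3,4,5}->{1,2,3,4}; Z {1,2,3,4,5}->{1,2,3,4}; Y {1,2,4,5}->{2,4,5}
Constraint 2 (Z != Y) on D(Z)={1,2,3,4} D(Y)={2,4,5}: no change
Constraint 3 (Z < Y) on D(Z)={1,2,3,4} D(Y)={2,4,5}: no change
So after constraint 3: D(Z) = {1,2,3,4}

Answer: {1,2,3,4}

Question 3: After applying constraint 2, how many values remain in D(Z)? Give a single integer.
Answer: 4

Derivation:
Constraint 1 (W + Z = Y) on D(W)={1,2,3,4,5} D(Z)={1,2,3,4,5} D(Y)={1,2,4,5}: W {1,2,3,4,5}->{1,2,3,4}; Z {1,2,3,4,5}->{1,2,3,4}; Y {1,2,4,5}->{2,4,5}
Constraint 2 (Z != Y) on D(Z)={1,2,3,4} D(Y)={2,4,5}: no change
So after constraint 2: D(Z)={1,2,3,4}, size = 4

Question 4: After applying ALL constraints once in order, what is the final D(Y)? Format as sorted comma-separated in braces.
Constraint 1 (W + Z = Y) on D(W)={1,2,3,4,5} D(Z)={1,2,3,4,5} D(Y)={1,2,4,5}: W {1,2,3,4,5}->{1,2,3,4}; Z {1,2,3,4,5}->{1,2,3,4}; Y {1,2,4,5}->{2,4,5}
Constraint 2 (Z != Y) on D(Z)={1,2,3,4} D(Y)={2,4,5}: no change
Constraint 3 (Z < Y) on D(Z)={1,2,3,4} D(Y)={2,4,5}: no change
So after all 3 constraints: D(Y) = {2,4,5}

Answer: {2,4,5}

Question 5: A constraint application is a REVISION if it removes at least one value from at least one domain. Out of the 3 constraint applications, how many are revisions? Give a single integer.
Answer: 1

Derivation:
Constraint 1 (W + Z = Y) on D(W)={1,2,3,4,5} D(Z)={1,2,3,4,5} D(Y)={1,2,4,5}: W {1,2,3,4,5}->{1,2,3,4}; Z {1,2,3,4,5}->{1,2,3,4}; Y {1,2,4,5}->{2,4,5} => REVISION
Constraint 2 (Z != Y) on D(Z)={1,2,3,4} D(Y)={2,4,5}: no change => not a revision
Constraint 3 (Z < Y) on D(Z)={1,2,3,4} D(Y)={2,4,5}: no change => not a revision
Total revisions = 1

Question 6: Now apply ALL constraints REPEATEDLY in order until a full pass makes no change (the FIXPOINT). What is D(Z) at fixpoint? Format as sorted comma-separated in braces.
pass 0 (initial): D(Z)={1,2,3,4,5}
pass 1: W {1,2,3,4,5}->{1,2,3,4}; Y {1,2,4,5}->{2,4,5}; Z {1,2,3,4,5}->{1,2,3,4}
pass 2: no change
Fixpoint after 2 passes: D(Z) = {1,2,3,4}

Answer: {1,2,3,4}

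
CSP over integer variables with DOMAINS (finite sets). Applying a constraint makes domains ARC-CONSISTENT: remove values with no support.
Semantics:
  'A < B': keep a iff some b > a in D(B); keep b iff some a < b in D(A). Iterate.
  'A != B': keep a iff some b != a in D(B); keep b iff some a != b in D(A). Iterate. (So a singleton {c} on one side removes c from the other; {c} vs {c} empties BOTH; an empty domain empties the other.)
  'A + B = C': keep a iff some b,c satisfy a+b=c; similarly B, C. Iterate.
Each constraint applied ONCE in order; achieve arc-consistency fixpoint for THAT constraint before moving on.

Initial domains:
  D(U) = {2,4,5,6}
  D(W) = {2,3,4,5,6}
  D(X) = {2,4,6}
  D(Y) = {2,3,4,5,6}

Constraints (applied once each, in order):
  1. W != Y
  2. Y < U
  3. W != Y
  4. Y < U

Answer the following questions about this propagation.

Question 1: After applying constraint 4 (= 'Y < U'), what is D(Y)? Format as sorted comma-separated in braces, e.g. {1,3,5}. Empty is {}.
Answer: {2,3,4,5}

Derivation:
Constraint 1 (W != Y) on D(W)={2,3,4,5,6} D(Y)={2,3,4,5,6}: no change
Constraint 2 (Y < U) on D(Y)={2,3,4,5,6} D(U)={2,4,5,6}: Y {2,3,4,5,6}->{2,3,4,5}; U {2,4,5,6}->{4,5,6}
Constraint 3 (W != Y) on D(W)={2,3,4,5,6} D(Y)={2,3,4,5}: no change
Constraint 4 (Y < U) on D(Y)={2,3,4,5} D(U)={4,5,6}: no change
So after constraint 4: D(Y) = {2,3,4,5}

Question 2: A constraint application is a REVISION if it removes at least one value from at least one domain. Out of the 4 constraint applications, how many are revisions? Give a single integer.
Answer: 1

Derivation:
Constraint 1 (W != Y) on D(W)={2,3,4,5,6} D(Y)={2,3,4,5,6}: no change => not a revision
Constraint 2 (Y < U) on D(Y)={2,3,4,5,6} D(U)={2,4,5,6}: Y {2,3,4,5,6}->{2,3,4,5}; U {2,4,5,6}->{4,5,6} => REVISION
Constraint 3 (W != Y) on D(W)={2,3,4,5,6} D(Y)={2,3,4,5}: no change => not a revision
Constraint 4 (Y < U) on D(Y)={2,3,4,5} D(U)={4,5,6}: no change => not a revision
Total revisions = 1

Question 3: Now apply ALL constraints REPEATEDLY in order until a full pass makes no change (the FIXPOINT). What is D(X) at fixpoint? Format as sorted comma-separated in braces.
Answer: {2,4,6}

Derivation:
pass 0 (initial): D(X)={2,4,6}
pass 1: U {2,4,5,6}->{4,5,6}; Y {2,3,4,5,6}->{2,3,4,5}
pass 2: no change
Fixpoint after 2 passes: D(X) = {2,4,6}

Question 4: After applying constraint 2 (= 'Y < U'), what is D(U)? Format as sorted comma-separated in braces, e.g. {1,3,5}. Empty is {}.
Answer: {4,5,6}

Derivation:
Constraint 1 (W != Y) on D(W)={2,3,4,5,6} D(Y)={2,3,4,5,6}: no change
Constraint 2 (Y < U) on D(Y)={2,3,4,5,6} D(U)={2,4,5,6}: Y {2,3,4,5,6}->{2,3,4,5}; U {2,4,5,6}->{4,5,6}
So after constraint 2: D(U) = {4,5,6}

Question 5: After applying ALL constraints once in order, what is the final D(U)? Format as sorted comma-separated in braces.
Constraint 1 (W != Y) on D(W)={2,3,4,5,6} D(Y)={2,3,4,5,6}: no change
Constraint 2 (Y < U) on D(Y)={2,3,4,5,6} D(U)={2,4,5,6}: Y {2,3,4,5,6}->{2,3,4,5}; U {2,4,5,6}->{4,5,6}
Constraint 3 (W != Y) on D(W)={2,3,4,5,6} D(Y)={2,3,4,5}: no change
Constraint 4 (Y < U) on D(Y)={2,3,4,5} D(U)={4,5,6}: no change
So after all 4 constraints: D(U) = {4,5,6}

Answer: {4,5,6}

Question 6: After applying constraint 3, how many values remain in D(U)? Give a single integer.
Answer: 3

Derivation:
Constraint 1 (W != Y) on D(W)={2,3,4,5,6} D(Y)={2,3,4,5,6}: no change
Constraint 2 (Y < U) on D(Y)={2,3,4,5,6} D(U)={2,4,5,6}: Y {2,3,4,5,6}->{2,3,4,5}; U {2,4,5,6}->{4,5,6}
Constraint 3 (W != Y) on D(W)={2,3,4,5,6} D(Y)={2,3,4,5}: no change
So after constraint 3: D(U)={4,5,6}, size = 3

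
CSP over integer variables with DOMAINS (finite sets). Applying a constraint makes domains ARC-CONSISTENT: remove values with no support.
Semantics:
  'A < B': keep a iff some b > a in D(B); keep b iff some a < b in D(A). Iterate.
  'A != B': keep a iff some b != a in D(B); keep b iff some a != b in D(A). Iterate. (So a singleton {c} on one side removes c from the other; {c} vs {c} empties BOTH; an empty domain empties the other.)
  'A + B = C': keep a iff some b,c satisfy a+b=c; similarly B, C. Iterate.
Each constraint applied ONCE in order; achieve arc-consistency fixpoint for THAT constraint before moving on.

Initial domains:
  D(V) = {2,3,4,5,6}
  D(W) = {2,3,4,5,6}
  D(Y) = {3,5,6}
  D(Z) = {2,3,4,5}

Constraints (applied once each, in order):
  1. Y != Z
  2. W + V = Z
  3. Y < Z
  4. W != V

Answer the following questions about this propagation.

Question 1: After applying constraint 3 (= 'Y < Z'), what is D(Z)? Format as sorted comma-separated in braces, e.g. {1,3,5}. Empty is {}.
Answer: {4,5}

Derivation:
Constraint 1 (Y != Z) on D(Y)={3,5,6} D(Z)={2,3,4,5}: no change
Constraint 2 (W + V = Z) on D(W)={2,3,4,5,6} D(V)={2,3,4,5,6} D(Z)={2,3,4,5}: W {2,3,4,5,6}->{2,3}; V {2,3,4,5,6}->{2,3}; Z {2,3,4,5}->{4,5}
Constraint 3 (Y < Z) on D(Y)={3,5,6} D(Z)={4,5}: Y {3,5,6}->{3}
So after constraint 3: D(Z) = {4,5}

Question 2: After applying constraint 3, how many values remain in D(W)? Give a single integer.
Constraint 1 (Y != Z) on D(Y)={3,5,6} D(Z)={2,3,4,5}: no change
Constraint 2 (W + V = Z) on D(W)={2,3,4,5,6} D(V)={2,3,4,5,6} D(Z)={2,3,4,5}: W {2,3,4,5,6}->{2,3}; V {2,3,4,5,6}->{2,3}; Z {2,3,4,5}->{4,5}
Constraint 3 (Y < Z) on D(Y)={3,5,6} D(Z)={4,5}: Y {3,5,6}->{3}
So after constraint 3: D(W)={2,3}, size = 2

Answer: 2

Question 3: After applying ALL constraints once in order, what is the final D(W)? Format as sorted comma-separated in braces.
Constraint 1 (Y != Z) on D(Y)={3,5,6} D(Z)={2,3,4,5}: no change
Constraint 2 (W + V = Z) on D(W)={2,3,4,5,6} D(V)={2,3,4,5,6} D(Z)={2,3,4,5}: W {2,3,4,5,6}->{2,3}; V {2,3,4,5,6}->{2,3}; Z {2,3,4,5}->{4,5}
Constraint 3 (Y < Z) on D(Y)={3,5,6} D(Z)={4,5}: Y {3,5,6}->{3}
Constraint 4 (W != V) on D(W)={2,3} D(V)={2,3}: no change
So after all 4 constraints: D(W) = {2,3}

Answer: {2,3}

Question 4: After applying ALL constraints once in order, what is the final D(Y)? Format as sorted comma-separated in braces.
Answer: {3}

Derivation:
Constraint 1 (Y != Z) on D(Y)={3,5,6} D(Z)={2,3,4,5}: no change
Constraint 2 (W + V = Z) on D(W)={2,3,4,5,6} D(V)={2,3,4,5,6} D(Z)={2,3,4,5}: W {2,3,4,5,6}->{2,3}; V {2,3,4,5,6}->{2,3}; Z {2,3,4,5}->{4,5}
Constraint 3 (Y < Z) on D(Y)={3,5,6} D(Z)={4,5}: Y {3,5,6}->{3}
Constraint 4 (W != V) on D(W)={2,3} D(V)={2,3}: no change
So after all 4 constraints: D(Y) = {3}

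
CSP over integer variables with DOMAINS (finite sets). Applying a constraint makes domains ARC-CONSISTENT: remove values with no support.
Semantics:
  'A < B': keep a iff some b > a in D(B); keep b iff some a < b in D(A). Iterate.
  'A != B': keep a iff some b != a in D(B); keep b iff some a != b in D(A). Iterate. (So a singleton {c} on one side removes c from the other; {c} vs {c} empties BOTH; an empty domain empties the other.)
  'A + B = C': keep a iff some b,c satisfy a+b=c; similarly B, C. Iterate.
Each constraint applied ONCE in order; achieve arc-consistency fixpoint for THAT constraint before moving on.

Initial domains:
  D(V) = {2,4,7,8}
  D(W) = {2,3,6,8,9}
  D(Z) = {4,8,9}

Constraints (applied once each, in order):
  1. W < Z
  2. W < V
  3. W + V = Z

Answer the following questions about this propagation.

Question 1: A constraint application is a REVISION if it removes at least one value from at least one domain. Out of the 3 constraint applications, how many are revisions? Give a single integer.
Answer: 3

Derivation:
Constraint 1 (W < Z) on D(W)={2,3,6,8,9} D(Z)={4,8,9}: W {2,3,6,8,9}->{2,3,6,8} => REVISION
Constraint 2 (W < V) on D(W)={2,3,6,8} D(V)={2,4,7,8}: W {2,3,6,8}->{2,3,6}; V {2,4,7,8}->{4,7,8} => REVISION
Constraint 3 (W + V = Z) on D(W)={2,3,6} D(V)={4,7,8} D(Z)={4,8,9}: W {2,3,6}->{2}; V {4,7,8}->{7}; Z {4,8,9}->{9} => REVISION
Total revisions = 3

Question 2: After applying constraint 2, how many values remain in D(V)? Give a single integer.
Answer: 3

Derivation:
Constraint 1 (W < Z) on D(W)={2,3,6,8,9} D(Z)={4,8,9}: W {2,3,6,8,9}->{2,3,6,8}
Constraint 2 (W < V) on D(W)={2,3,6,8} D(V)={2,4,7,8}: W {2,3,6,8}->{2,3,6}; V {2,4,7,8}->{4,7,8}
So after constraint 2: D(V)={4,7,8}, size = 3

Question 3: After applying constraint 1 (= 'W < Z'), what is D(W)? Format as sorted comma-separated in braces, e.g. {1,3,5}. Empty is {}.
Constraint 1 (W < Z) on D(W)={2,3,6,8,9} D(Z)={4,8,9}: W {2,3,6,8,9}->{2,3,6,8}
So after constraint 1: D(W) = {2,3,6,8}

Answer: {2,3,6,8}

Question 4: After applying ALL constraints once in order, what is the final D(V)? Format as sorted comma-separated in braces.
Answer: {7}

Derivation:
Constraint 1 (W < Z) on D(W)={2,3,6,8,9} D(Z)={4,8,9}: W {2,3,6,8,9}->{2,3,6,8}
Constraint 2 (W < V) on D(W)={2,3,6,8} D(V)={2,4,7,8}: W {2,3,6,8}->{2,3,6}; V {2,4,7,8}->{4,7,8}
Constraint 3 (W + V = Z) on D(W)={2,3,6} D(V)={4,7,8} D(Z)={4,8,9}: W {2,3,6}->{2}; V {4,7,8}->{7}; Z {4,8,9}->{9}
So after all 3 constraints: D(V) = {7}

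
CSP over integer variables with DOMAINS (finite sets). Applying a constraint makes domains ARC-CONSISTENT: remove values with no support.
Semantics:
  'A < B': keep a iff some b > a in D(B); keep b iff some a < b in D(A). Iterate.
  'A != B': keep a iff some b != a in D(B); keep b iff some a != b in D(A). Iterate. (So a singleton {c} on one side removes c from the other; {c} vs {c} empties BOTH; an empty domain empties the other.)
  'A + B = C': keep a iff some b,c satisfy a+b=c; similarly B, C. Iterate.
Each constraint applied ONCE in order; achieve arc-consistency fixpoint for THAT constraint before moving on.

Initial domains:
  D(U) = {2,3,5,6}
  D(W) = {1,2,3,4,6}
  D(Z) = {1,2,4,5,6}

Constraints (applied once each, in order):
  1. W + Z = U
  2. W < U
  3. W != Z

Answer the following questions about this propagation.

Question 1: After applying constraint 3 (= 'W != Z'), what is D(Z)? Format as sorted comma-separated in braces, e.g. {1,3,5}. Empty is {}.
Constraint 1 (W + Z = U) on D(W)={1,2,3,4,6} D(Z)={1,2,4,5,6} D(U)={2,3,5,6}: W {1,2,3,4,6}->{1,2,3,4}; Z {1,2,4,5,6}->{1,2,4,5}
Constraint 2 (W < U) on D(W)={1,2,3,4} D(U)={2,3,5,6}: no change
Constraint 3 (W != Z) on D(W)={1,2,3,4} D(Z)={1,2,4,5}: no change
So after constraint 3: D(Z) = {1,2,4,5}

Answer: {1,2,4,5}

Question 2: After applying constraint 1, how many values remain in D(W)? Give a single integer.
Constraint 1 (W + Z = U) on D(W)={1,2,3,4,6} D(Z)={1,2,4,5,6} D(U)={2,3,5,6}: W {1,2,3,4,6}->{1,2,3,4}; Z {1,2,4,5,6}->{1,2,4,5}
So after constraint 1: D(W)={1,2,3,4}, size = 4

Answer: 4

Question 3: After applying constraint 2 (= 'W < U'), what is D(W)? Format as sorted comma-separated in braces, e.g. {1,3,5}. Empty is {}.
Answer: {1,2,3,4}

Derivation:
Constraint 1 (W + Z = U) on D(W)={1,2,3,4,6} D(Z)={1,2,4,5,6} D(U)={2,3,5,6}: W {1,2,3,4,6}->{1,2,3,4}; Z {1,2,4,5,6}->{1,2,4,5}
Constraint 2 (W < U) on D(W)={1,2,3,4} D(U)={2,3,5,6}: no change
So after constraint 2: D(W) = {1,2,3,4}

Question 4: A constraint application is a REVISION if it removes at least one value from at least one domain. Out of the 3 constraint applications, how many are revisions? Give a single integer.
Constraint 1 (W + Z = U) on D(W)={1,2,3,4,6} D(Z)={1,2,4,5,6} D(U)={2,3,5,6}: W {1,2,3,4,6}->{1,2,3,4}; Z {1,2,4,5,6}->{1,2,4,5} => REVISION
Constraint 2 (W < U) on D(W)={1,2,3,4} D(U)={2,3,5,6}: no change => not a revision
Constraint 3 (W != Z) on D(W)={1,2,3,4} D(Z)={1,2,4,5}: no change => not a revision
Total revisions = 1

Answer: 1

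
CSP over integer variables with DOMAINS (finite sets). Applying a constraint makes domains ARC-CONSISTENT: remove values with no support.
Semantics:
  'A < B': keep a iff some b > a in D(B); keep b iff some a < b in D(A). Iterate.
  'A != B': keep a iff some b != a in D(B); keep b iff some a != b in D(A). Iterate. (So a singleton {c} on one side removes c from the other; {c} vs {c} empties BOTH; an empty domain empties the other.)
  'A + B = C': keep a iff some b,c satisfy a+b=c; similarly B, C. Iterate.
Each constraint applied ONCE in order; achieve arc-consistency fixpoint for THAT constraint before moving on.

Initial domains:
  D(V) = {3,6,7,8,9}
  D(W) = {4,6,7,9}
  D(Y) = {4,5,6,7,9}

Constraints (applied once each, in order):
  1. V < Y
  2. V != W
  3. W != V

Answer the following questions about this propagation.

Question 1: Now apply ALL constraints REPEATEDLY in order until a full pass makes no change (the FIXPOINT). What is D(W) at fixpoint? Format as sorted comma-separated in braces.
Answer: {4,6,7,9}

Derivation:
pass 0 (initial): D(W)={4,6,7,9}
pass 1: V {3,6,7,8,9}->{3,6,7,8}
pass 2: no change
Fixpoint after 2 passes: D(W) = {4,6,7,9}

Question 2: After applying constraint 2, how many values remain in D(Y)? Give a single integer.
Answer: 5

Derivation:
Constraint 1 (V < Y) on D(V)={3,6,7,8,9} D(Y)={4,5,6,7,9}: V {3,6,7,8,9}->{3,6,7,8}
Constraint 2 (V != W) on D(V)={3,6,7,8} D(W)={4,6,7,9}: no change
So after constraint 2: D(Y)={4,5,6,7,9}, size = 5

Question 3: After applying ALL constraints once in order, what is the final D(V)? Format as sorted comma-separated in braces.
Constraint 1 (V < Y) on D(V)={3,6,7,8,9} D(Y)={4,5,6,7,9}: V {3,6,7,8,9}->{3,6,7,8}
Constraint 2 (V != W) on D(V)={3,6,7,8} D(W)={4,6,7,9}: no change
Constraint 3 (W != V) on D(W)={4,6,7,9} D(V)={3,6,7,8}: no change
So after all 3 constraints: D(V) = {3,6,7,8}

Answer: {3,6,7,8}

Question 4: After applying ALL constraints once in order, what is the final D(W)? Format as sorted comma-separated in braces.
Answer: {4,6,7,9}

Derivation:
Constraint 1 (V < Y) on D(V)={3,6,7,8,9} D(Y)={4,5,6,7,9}: V {3,6,7,8,9}->{3,6,7,8}
Constraint 2 (V != W) on D(V)={3,6,7,8} D(W)={4,6,7,9}: no change
Constraint 3 (W != V) on D(W)={4,6,7,9} D(V)={3,6,7,8}: no change
So after all 3 constraints: D(W) = {4,6,7,9}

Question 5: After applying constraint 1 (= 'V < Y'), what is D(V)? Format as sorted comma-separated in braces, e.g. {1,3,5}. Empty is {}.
Constraint 1 (V < Y) on D(V)={3,6,7,8,9} D(Y)={4,5,6,7,9}: V {3,6,7,8,9}->{3,6,7,8}
So after constraint 1: D(V) = {3,6,7,8}

Answer: {3,6,7,8}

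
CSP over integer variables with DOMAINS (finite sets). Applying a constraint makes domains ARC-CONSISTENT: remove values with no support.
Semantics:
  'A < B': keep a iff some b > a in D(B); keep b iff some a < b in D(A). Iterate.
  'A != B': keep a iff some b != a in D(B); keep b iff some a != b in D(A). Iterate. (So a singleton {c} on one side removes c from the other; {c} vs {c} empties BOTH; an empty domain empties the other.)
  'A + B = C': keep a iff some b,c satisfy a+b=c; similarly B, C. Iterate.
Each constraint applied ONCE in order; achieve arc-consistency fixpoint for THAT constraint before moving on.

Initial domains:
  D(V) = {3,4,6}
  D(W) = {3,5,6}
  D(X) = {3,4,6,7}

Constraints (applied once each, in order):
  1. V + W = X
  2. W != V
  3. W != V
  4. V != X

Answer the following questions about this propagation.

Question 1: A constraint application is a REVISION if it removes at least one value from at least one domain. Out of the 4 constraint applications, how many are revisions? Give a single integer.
Answer: 2

Derivation:
Constraint 1 (V + W = X) on D(V)={3,4,6} D(W)={3,5,6} D(X)={3,4,6,7}: V {3,4,6}->{3,4}; W {3,5,6}->{3}; X {3,4,6,7}->{6,7} => REVISION
Constraint 2 (W != V) on D(W)={3} D(V)={3,4}: V {3,4}->{4} => REVISION
Constraint 3 (W != V) on D(W)={3} D(V)={4}: no change => not a revision
Constraint 4 (V != X) on D(V)={4} D(X)={6,7}: no change => not a revision
Total revisions = 2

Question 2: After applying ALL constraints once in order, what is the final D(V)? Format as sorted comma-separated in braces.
Answer: {4}

Derivation:
Constraint 1 (V + W = X) on D(V)={3,4,6} D(W)={3,5,6} D(X)={3,4,6,7}: V {3,4,6}->{3,4}; W {3,5,6}->{3}; X {3,4,6,7}->{6,7}
Constraint 2 (W != V) on D(W)={3} D(V)={3,4}: V {3,4}->{4}
Constraint 3 (W != V) on D(W)={3} D(V)={4}: no change
Constraint 4 (V != X) on D(V)={4} D(X)={6,7}: no change
So after all 4 constraints: D(V) = {4}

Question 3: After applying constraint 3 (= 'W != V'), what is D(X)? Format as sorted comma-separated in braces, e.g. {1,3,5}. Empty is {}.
Answer: {6,7}

Derivation:
Constraint 1 (V + W = X) on D(V)={3,4,6} D(W)={3,5,6} D(X)={3,4,6,7}: V {3,4,6}->{3,4}; W {3,5,6}->{3}; X {3,4,6,7}->{6,7}
Constraint 2 (W != V) on D(W)={3} D(V)={3,4}: V {3,4}->{4}
Constraint 3 (W != V) on D(W)={3} D(V)={4}: no change
So after constraint 3: D(X) = {6,7}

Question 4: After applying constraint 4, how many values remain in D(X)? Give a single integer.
Constraint 1 (V + W = X) on D(V)={3,4,6} D(W)={3,5,6} D(X)={3,4,6,7}: V {3,4,6}->{3,4}; W {3,5,6}->{3}; X {3,4,6,7}->{6,7}
Constraint 2 (W != V) on D(W)={3} D(V)={3,4}: V {3,4}->{4}
Constraint 3 (W != V) on D(W)={3} D(V)={4}: no change
Constraint 4 (V != X) on D(V)={4} D(X)={6,7}: no change
So after constraint 4: D(X)={6,7}, size = 2

Answer: 2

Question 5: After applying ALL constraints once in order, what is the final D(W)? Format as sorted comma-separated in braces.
Constraint 1 (V + W = X) on D(V)={3,4,6} D(W)={3,5,6} D(X)={3,4,6,7}: V {3,4,6}->{3,4}; W {3,5,6}->{3}; X {3,4,6,7}->{6,7}
Constraint 2 (W != V) on D(W)={3} D(V)={3,4}: V {3,4}->{4}
Constraint 3 (W != V) on D(W)={3} D(V)={4}: no change
Constraint 4 (V != X) on D(V)={4} D(X)={6,7}: no change
So after all 4 constraints: D(W) = {3}

Answer: {3}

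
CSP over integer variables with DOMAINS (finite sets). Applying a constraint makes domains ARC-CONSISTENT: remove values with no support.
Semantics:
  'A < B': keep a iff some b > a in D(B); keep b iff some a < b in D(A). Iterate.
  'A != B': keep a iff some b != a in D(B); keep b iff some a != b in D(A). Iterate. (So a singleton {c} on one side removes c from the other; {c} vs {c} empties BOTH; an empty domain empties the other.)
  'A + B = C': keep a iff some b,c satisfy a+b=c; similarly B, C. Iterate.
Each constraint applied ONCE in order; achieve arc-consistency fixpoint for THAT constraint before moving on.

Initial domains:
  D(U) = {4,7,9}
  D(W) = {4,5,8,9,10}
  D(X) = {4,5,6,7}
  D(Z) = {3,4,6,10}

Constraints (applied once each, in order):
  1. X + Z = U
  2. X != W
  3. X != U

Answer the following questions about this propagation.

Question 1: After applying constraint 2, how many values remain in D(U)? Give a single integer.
Answer: 2

Derivation:
Constraint 1 (X + Z = U) on D(X)={4,5,6,7} D(Z)={3,4,6,10} D(U)={4,7,9}: X {4,5,6,7}->{4,5,6}; Z {3,4,6,10}->{3,4}; U {4,7,9}->{7,9}
Constraint 2 (X != W) on D(X)={4,5,6} D(W)={4,5,8,9,10}: no change
So after constraint 2: D(U)={7,9}, size = 2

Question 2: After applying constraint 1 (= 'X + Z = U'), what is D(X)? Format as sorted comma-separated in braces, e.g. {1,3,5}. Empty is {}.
Constraint 1 (X + Z = U) on D(X)={4,5,6,7} D(Z)={3,4,6,10} D(U)={4,7,9}: X {4,5,6,7}->{4,5,6}; Z {3,4,6,10}->{3,4}; U {4,7,9}->{7,9}
So after constraint 1: D(X) = {4,5,6}

Answer: {4,5,6}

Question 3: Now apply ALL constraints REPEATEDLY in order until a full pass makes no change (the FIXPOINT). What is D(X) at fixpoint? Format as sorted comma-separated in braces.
Answer: {4,5,6}

Derivation:
pass 0 (initial): D(X)={4,5,6,7}
pass 1: U {4,7,9}->{7,9}; X {4,5,6,7}->{4,5,6}; Z {3,4,6,10}->{3,4}
pass 2: no change
Fixpoint after 2 passes: D(X) = {4,5,6}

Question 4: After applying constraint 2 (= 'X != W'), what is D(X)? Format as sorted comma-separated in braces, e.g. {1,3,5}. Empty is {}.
Answer: {4,5,6}

Derivation:
Constraint 1 (X + Z = U) on D(X)={4,5,6,7} D(Z)={3,4,6,10} D(U)={4,7,9}: X {4,5,6,7}->{4,5,6}; Z {3,4,6,10}->{3,4}; U {4,7,9}->{7,9}
Constraint 2 (X != W) on D(X)={4,5,6} D(W)={4,5,8,9,10}: no change
So after constraint 2: D(X) = {4,5,6}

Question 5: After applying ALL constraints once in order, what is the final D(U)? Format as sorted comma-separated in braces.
Constraint 1 (X + Z = U) on D(X)={4,5,6,7} D(Z)={3,4,6,10} D(U)={4,7,9}: X {4,5,6,7}->{4,5,6}; Z {3,4,6,10}->{3,4}; U {4,7,9}->{7,9}
Constraint 2 (X != W) on D(X)={4,5,6} D(W)={4,5,8,9,10}: no change
Constraint 3 (X != U) on D(X)={4,5,6} D(U)={7,9}: no change
So after all 3 constraints: D(U) = {7,9}

Answer: {7,9}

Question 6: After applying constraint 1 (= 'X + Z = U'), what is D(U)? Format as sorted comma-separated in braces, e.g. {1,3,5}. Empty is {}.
Constraint 1 (X + Z = U) on D(X)={4,5,6,7} D(Z)={3,4,6,10} D(U)={4,7,9}: X {4,5,6,7}->{4,5,6}; Z {3,4,6,10}->{3,4}; U {4,7,9}->{7,9}
So after constraint 1: D(U) = {7,9}

Answer: {7,9}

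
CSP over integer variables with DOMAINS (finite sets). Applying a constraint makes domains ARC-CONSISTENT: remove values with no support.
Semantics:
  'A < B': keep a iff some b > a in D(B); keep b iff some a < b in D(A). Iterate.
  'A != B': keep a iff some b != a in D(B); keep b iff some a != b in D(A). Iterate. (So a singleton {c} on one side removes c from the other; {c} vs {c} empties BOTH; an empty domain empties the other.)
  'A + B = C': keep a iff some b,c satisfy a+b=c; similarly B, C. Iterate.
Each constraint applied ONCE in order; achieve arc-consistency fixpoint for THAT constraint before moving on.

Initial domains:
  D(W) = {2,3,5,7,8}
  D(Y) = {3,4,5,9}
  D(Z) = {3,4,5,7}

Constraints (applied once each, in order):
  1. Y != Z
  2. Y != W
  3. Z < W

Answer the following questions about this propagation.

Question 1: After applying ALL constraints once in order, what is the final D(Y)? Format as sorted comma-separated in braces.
Answer: {3,4,5,9}

Derivation:
Constraint 1 (Y != Z) on D(Y)={3,4,5,9} D(Z)={3,4,5,7}: no change
Constraint 2 (Y != W) on D(Y)={3,4,5,9} D(W)={2,3,5,7,8}: no change
Constraint 3 (Z < W) on D(Z)={3,4,5,7} D(W)={2,3,5,7,8}: W {2,3,5,7,8}->{5,7,8}
So after all 3 constraints: D(Y) = {3,4,5,9}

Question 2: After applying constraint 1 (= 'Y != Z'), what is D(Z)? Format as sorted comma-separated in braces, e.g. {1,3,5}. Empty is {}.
Answer: {3,4,5,7}

Derivation:
Constraint 1 (Y != Z) on D(Y)={3,4,5,9} D(Z)={3,4,5,7}: no change
So after constraint 1: D(Z) = {3,4,5,7}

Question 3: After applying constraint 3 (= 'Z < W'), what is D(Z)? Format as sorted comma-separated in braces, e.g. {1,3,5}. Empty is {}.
Answer: {3,4,5,7}

Derivation:
Constraint 1 (Y != Z) on D(Y)={3,4,5,9} D(Z)={3,4,5,7}: no change
Constraint 2 (Y != W) on D(Y)={3,4,5,9} D(W)={2,3,5,7,8}: no change
Constraint 3 (Z < W) on D(Z)={3,4,5,7} D(W)={2,3,5,7,8}: W {2,3,5,7,8}->{5,7,8}
So after constraint 3: D(Z) = {3,4,5,7}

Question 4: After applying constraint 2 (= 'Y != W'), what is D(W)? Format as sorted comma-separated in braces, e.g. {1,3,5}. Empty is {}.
Constraint 1 (Y != Z) on D(Y)={3,4,5,9} D(Z)={3,4,5,7}: no change
Constraint 2 (Y != W) on D(Y)={3,4,5,9} D(W)={2,3,5,7,8}: no change
So after constraint 2: D(W) = {2,3,5,7,8}

Answer: {2,3,5,7,8}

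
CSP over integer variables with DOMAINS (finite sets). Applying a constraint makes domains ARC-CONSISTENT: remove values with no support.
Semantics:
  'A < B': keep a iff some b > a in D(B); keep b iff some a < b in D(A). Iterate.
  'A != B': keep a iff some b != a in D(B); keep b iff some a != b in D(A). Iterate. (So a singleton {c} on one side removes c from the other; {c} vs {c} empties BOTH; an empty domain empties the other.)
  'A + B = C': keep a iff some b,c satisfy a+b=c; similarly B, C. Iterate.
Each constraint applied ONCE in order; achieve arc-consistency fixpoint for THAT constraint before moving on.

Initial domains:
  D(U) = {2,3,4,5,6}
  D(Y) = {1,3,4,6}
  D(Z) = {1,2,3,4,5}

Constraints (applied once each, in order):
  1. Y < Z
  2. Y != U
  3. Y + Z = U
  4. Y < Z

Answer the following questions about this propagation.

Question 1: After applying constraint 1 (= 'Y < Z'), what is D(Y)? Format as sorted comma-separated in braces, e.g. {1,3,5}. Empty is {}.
Answer: {1,3,4}

Derivation:
Constraint 1 (Y < Z) on D(Y)={1,3,4,6} D(Z)={1,2,3,4,5}: Y {1,3,4,6}->{1,3,4}; Z {1,2,3,4,5}->{2,3,4,5}
So after constraint 1: D(Y) = {1,3,4}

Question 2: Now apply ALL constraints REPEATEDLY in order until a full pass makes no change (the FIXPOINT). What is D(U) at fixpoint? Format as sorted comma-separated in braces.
Answer: {3,4,5,6}

Derivation:
pass 0 (initial): D(U)={2,3,4,5,6}
pass 1: U {2,3,4,5,6}->{3,4,5,6}; Y {1,3,4,6}->{1,3,4}; Z {1,2,3,4,5}->{2,3,4,5}
pass 2: no change
Fixpoint after 2 passes: D(U) = {3,4,5,6}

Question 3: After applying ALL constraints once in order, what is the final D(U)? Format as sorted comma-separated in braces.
Answer: {3,4,5,6}

Derivation:
Constraint 1 (Y < Z) on D(Y)={1,3,4,6} D(Z)={1,2,3,4,5}: Y {1,3,4,6}->{1,3,4}; Z {1,2,3,4,5}->{2,3,4,5}
Constraint 2 (Y != U) on D(Y)={1,3,4} D(U)={2,3,4,5,6}: no change
Constraint 3 (Y + Z = U) on D(Y)={1,3,4} D(Z)={2,3,4,5} D(U)={2,3,4,5,6}: U {2,3,4,5,6}->{3,4,5,6}
Constraint 4 (Y < Z) on D(Y)={1,3,4} D(Z)={2,3,4,5}: no change
So after all 4 constraints: D(U) = {3,4,5,6}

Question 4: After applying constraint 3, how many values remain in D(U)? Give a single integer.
Constraint 1 (Y < Z) on D(Y)={1,3,4,6} D(Z)={1,2,3,4,5}: Y {1,3,4,6}->{1,3,4}; Z {1,2,3,4,5}->{2,3,4,5}
Constraint 2 (Y != U) on D(Y)={1,3,4} D(U)={2,3,4,5,6}: no change
Constraint 3 (Y + Z = U) on D(Y)={1,3,4} D(Z)={2,3,4,5} D(U)={2,3,4,5,6}: U {2,3,4,5,6}->{3,4,5,6}
So after constraint 3: D(U)={3,4,5,6}, size = 4

Answer: 4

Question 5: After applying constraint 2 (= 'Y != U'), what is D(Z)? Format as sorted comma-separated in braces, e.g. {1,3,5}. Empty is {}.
Constraint 1 (Y < Z) on D(Y)={1,3,4,6} D(Z)={1,2,3,4,5}: Y {1,3,4,6}->{1,3,4}; Z {1,2,3,4,5}->{2,3,4,5}
Constraint 2 (Y != U) on D(Y)={1,3,4} D(U)={2,3,4,5,6}: no change
So after constraint 2: D(Z) = {2,3,4,5}

Answer: {2,3,4,5}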